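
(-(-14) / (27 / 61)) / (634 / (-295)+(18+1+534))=251930 / 4387527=0.06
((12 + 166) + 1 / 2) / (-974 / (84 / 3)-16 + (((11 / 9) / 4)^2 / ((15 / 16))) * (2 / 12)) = -9108855 / 2590748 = -3.52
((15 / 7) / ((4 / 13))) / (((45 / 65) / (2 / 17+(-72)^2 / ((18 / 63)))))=182521.18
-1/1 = -1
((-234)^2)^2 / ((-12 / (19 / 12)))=-395598411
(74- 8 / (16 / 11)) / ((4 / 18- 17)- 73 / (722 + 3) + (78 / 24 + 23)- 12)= -26.06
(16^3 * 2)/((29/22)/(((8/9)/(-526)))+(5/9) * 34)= -6488064/602827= -10.76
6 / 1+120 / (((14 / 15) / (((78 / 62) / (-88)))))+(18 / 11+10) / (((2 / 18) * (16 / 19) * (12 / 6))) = 66.34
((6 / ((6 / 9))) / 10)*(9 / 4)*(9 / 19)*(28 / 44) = 5103 / 8360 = 0.61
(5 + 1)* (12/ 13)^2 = 864/ 169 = 5.11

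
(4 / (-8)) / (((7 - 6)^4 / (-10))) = 5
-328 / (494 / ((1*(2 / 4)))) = -82 / 247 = -0.33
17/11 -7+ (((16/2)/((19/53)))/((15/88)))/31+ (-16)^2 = 24759692/97185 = 254.77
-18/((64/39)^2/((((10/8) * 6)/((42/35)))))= -342225/8192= -41.78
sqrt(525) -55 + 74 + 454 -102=5 * sqrt(21) + 371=393.91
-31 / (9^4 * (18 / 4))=-62 / 59049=-0.00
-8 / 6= -4 / 3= -1.33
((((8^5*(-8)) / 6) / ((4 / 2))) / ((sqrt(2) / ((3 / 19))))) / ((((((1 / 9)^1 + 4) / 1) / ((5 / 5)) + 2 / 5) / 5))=-7372800*sqrt(2) / 3857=-2703.32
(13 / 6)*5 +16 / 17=1201 / 102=11.77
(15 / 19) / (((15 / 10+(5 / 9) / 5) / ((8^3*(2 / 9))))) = 30720 / 551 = 55.75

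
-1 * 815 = -815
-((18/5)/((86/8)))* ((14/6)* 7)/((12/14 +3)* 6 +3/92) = -252448/1069625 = -0.24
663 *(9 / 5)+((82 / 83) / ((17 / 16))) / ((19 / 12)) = 1193.99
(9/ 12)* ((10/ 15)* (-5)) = -2.50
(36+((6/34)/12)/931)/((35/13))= 29628157/2215780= 13.37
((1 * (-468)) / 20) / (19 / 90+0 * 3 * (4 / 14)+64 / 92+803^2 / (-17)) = 823446 / 1334722721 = 0.00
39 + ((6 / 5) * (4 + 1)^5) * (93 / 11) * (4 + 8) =4185429 / 11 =380493.55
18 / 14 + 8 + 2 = 79 / 7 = 11.29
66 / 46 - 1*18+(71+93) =3391 / 23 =147.43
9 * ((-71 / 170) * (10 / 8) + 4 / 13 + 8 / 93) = -63309 / 54808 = -1.16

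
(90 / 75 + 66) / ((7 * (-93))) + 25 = 3859 / 155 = 24.90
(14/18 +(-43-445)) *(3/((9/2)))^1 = -8770/27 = -324.81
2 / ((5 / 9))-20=-82 / 5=-16.40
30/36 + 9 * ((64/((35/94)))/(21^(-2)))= 20466457/30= 682215.23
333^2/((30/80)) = 295704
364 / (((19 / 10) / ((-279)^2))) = 283341240 / 19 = 14912696.84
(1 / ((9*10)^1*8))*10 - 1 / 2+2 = 109 / 72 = 1.51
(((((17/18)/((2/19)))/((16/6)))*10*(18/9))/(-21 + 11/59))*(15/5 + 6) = -285855/9824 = -29.10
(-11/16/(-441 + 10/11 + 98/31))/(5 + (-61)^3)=-3751/541085362688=-0.00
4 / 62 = 2 / 31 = 0.06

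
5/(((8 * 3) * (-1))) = -5/24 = -0.21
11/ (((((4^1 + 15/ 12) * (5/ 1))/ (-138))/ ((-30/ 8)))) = 1518/ 7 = 216.86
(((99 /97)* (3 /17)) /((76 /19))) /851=297 /5613196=0.00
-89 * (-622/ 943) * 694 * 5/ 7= 192092260/ 6601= 29100.48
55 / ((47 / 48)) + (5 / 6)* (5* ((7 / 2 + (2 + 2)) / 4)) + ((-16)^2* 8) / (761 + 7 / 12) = 66.67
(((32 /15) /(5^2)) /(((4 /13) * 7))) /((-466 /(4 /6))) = -104 /1834875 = -0.00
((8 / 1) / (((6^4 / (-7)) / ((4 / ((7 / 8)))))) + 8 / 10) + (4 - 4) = 244 / 405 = 0.60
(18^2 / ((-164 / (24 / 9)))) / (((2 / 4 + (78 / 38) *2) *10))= -4104 / 35875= -0.11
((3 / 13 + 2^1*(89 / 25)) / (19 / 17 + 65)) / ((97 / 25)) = 40613 / 1417364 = 0.03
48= 48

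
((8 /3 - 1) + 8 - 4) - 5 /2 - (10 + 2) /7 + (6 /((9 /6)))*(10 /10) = 229 /42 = 5.45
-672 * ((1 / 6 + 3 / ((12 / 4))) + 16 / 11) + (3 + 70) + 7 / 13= -241372 / 143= -1687.92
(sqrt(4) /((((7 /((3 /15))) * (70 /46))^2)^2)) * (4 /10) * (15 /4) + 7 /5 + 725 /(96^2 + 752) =4722569925402627 /3206670556250000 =1.47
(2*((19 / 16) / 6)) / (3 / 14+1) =133 / 408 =0.33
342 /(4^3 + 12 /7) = 5.20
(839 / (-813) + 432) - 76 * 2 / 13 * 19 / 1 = 2206957 / 10569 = 208.81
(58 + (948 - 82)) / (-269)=-924 / 269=-3.43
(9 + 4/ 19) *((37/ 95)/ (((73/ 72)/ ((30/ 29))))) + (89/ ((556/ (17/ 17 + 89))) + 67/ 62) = 63053726758/ 3293097233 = 19.15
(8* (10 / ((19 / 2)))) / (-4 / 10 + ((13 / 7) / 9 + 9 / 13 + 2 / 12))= 12.66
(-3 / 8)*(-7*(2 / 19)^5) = 0.00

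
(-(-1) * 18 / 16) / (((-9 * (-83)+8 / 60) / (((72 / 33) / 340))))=81 / 8382836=0.00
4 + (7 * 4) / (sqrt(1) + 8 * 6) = 4.57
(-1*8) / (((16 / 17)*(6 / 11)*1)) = -187 / 12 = -15.58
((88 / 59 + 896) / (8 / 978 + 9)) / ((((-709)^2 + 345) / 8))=103574112 / 65366971135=0.00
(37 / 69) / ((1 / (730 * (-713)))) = -837310 / 3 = -279103.33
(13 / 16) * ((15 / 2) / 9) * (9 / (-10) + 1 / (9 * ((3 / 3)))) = -923 / 1728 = -0.53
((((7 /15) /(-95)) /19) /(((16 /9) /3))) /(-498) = 21 /23970400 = 0.00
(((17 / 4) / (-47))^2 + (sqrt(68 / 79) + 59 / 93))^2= 2112173 * sqrt(1343) / 64918092 + 1087134223520743 / 853540996237056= 2.47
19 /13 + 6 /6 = 32 /13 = 2.46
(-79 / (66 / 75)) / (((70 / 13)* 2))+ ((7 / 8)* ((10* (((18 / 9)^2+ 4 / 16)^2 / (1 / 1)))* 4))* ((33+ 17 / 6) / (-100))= -234.87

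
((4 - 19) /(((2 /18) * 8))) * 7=-945 /8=-118.12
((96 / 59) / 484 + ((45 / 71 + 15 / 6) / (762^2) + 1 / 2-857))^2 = 733586.48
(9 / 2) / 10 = 9 / 20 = 0.45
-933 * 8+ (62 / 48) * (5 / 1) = -7457.54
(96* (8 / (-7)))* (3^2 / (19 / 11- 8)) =25344 / 161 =157.42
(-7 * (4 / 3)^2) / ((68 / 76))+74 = 9194 / 153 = 60.09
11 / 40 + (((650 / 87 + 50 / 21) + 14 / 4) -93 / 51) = 1629381 / 138040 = 11.80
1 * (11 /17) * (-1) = -11 /17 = -0.65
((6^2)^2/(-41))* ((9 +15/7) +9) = -182736/287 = -636.71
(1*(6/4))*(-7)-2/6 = -65/6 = -10.83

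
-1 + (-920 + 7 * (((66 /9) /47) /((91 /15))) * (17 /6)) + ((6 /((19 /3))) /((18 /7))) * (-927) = -43952239 /34827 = -1262.02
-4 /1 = -4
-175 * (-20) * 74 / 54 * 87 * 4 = 15022000 / 9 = 1669111.11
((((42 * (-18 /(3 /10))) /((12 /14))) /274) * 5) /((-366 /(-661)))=-809725 /8357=-96.89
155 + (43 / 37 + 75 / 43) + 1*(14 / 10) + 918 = 8569972 / 7955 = 1077.31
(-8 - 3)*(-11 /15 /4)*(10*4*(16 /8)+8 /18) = 21901 /135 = 162.23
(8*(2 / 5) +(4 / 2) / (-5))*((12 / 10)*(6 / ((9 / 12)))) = 672 / 25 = 26.88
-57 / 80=-0.71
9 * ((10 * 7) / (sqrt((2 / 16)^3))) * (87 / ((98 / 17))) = 215138.25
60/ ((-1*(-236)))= 0.25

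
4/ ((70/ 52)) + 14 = 594/ 35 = 16.97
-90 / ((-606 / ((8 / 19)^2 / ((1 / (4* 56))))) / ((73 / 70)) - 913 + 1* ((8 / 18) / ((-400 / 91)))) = 756864000 / 7801870979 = 0.10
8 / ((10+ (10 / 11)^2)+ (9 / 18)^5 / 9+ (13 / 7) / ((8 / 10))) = 1951488 / 3208087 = 0.61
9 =9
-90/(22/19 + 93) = -1710/1789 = -0.96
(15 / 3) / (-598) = -5 / 598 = -0.01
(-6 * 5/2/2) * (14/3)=-35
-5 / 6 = -0.83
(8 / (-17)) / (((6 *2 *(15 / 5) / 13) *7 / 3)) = -26 / 357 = -0.07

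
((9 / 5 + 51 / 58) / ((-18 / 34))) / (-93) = 0.05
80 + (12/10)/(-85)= 33994/425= 79.99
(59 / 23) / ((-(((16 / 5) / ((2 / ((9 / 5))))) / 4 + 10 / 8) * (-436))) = 1475 / 493879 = 0.00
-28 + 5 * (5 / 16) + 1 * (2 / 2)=-25.44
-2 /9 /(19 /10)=-20 /171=-0.12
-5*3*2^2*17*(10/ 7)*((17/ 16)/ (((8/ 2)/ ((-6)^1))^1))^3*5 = 845650125/ 28672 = 29493.94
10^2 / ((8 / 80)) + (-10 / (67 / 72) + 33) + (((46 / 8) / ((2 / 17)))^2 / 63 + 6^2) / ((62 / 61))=18339715015 / 16748928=1094.98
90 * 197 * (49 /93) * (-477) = -138134430 /31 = -4455949.35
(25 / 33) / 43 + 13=18472 / 1419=13.02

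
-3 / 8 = -0.38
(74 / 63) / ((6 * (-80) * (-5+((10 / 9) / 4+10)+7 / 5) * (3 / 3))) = -37 / 100968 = -0.00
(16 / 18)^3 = 512 / 729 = 0.70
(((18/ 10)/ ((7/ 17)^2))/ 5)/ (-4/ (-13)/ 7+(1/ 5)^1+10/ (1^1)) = 33813/ 163135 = 0.21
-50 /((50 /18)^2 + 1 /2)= -8100 /1331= -6.09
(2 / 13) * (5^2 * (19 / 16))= 4.57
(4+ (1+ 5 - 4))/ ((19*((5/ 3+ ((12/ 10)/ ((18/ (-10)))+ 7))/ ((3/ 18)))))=1/ 152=0.01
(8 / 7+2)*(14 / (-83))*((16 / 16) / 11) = -0.05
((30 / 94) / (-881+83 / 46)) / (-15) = 46 / 1900821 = 0.00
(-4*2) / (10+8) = -4 / 9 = -0.44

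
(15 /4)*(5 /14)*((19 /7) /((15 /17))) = 1615 /392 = 4.12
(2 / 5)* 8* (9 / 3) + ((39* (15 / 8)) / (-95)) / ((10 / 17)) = 12603 / 1520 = 8.29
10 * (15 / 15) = 10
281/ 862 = 0.33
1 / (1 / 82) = 82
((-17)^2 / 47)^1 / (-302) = -289 / 14194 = -0.02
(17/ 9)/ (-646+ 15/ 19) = -323/ 110331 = -0.00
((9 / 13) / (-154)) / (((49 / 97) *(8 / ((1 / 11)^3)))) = -873 / 1044547504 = -0.00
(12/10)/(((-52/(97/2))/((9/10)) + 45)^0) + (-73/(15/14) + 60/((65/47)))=-4592/195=-23.55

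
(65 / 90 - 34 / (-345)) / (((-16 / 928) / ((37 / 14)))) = -1823027 / 14490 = -125.81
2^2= 4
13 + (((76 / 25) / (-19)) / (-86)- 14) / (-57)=14239 / 1075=13.25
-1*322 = -322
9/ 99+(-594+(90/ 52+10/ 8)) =-338011/ 572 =-590.93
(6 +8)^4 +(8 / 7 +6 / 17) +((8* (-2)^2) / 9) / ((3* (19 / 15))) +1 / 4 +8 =3127778165 / 81396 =38426.68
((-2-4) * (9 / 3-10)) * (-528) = -22176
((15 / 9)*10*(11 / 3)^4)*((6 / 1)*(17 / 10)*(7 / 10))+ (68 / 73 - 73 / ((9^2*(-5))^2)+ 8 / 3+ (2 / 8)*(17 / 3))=21514.63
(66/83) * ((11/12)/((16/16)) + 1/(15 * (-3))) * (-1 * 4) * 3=-3542/415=-8.53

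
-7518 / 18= -417.67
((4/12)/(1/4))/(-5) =-4/15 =-0.27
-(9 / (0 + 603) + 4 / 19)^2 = -82369 / 1620529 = -0.05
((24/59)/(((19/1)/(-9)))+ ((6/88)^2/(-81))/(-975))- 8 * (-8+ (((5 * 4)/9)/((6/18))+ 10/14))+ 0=634505422247/133307974800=4.76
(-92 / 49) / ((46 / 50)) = -100 / 49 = -2.04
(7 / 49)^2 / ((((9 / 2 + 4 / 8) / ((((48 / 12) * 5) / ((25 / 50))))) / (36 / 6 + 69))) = 12.24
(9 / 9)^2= 1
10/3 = 3.33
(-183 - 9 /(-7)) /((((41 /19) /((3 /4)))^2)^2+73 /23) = -308826365256 /121860681887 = -2.53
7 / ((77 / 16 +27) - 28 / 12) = 336 / 1415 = 0.24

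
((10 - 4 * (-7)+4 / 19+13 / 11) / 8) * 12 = 59.09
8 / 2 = 4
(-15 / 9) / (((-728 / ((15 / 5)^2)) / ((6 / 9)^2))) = 5 / 546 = 0.01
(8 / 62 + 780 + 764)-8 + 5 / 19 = 1536.39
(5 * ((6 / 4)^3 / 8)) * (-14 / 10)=-189 / 64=-2.95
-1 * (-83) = 83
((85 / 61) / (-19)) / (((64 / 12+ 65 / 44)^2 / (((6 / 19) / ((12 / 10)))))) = -7405200 / 17797394221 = -0.00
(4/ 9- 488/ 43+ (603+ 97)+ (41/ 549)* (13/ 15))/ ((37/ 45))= 244035119/ 291153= 838.17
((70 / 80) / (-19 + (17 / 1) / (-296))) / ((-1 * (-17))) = -259 / 95897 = -0.00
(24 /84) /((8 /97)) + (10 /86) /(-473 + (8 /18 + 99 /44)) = 70614161 /20384924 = 3.46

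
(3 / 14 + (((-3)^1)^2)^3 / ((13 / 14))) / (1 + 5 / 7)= 47641 / 104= 458.09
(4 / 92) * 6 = 6 / 23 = 0.26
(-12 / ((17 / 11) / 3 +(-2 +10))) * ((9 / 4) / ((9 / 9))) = -891 / 281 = -3.17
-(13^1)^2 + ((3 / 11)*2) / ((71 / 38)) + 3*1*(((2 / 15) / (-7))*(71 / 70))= -161462676 / 956725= -168.77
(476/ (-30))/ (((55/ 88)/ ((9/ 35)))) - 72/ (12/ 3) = -3066/ 125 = -24.53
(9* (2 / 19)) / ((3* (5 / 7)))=42 / 95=0.44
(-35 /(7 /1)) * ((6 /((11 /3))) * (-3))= 270 /11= 24.55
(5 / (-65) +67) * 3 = 2610 / 13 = 200.77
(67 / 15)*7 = 469 / 15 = 31.27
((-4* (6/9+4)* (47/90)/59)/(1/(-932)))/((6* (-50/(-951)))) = 97201076/199125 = 488.14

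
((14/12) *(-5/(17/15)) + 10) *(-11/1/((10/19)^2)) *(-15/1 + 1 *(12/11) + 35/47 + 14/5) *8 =18774888/1175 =15978.63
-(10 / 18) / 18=-5 / 162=-0.03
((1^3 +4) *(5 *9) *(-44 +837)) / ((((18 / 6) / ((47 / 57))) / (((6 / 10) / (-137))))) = -559065 / 2603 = -214.78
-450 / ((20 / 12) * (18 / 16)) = -240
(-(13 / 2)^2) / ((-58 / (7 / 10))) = 1183 / 2320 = 0.51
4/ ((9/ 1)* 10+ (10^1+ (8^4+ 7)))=4/ 4203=0.00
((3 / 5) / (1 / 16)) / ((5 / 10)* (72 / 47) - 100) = -282 / 2915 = -0.10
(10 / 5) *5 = 10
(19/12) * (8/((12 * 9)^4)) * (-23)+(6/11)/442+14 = 14.00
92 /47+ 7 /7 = 139 /47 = 2.96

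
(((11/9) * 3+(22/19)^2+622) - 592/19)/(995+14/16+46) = 1032488/1805361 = 0.57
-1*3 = -3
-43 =-43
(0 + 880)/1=880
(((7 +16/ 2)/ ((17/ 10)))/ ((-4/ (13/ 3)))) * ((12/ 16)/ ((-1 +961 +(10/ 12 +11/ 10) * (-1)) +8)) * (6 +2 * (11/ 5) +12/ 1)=-40950/ 246347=-0.17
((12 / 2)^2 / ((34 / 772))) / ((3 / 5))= 23160 / 17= 1362.35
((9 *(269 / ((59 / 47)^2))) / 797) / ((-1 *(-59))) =5347989 / 163687063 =0.03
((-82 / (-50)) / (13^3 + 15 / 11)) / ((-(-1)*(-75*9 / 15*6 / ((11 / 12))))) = -4961 / 1958742000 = -0.00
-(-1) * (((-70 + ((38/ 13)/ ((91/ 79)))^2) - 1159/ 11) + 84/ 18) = -7585925405/ 46183137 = -164.26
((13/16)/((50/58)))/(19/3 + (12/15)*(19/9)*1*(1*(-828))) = -1131/1670480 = -0.00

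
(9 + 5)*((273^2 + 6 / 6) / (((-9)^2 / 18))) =2086840 / 9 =231871.11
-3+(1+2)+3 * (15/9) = 5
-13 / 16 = -0.81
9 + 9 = 18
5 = 5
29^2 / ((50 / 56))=941.92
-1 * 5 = -5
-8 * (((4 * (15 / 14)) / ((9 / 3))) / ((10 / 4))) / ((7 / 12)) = -384 / 49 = -7.84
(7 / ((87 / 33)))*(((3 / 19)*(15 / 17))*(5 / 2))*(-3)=-51975 / 18734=-2.77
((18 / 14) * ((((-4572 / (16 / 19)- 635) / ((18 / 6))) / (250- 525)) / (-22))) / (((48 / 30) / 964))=-17537811 / 67760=-258.82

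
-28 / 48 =-7 / 12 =-0.58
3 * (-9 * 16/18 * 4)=-96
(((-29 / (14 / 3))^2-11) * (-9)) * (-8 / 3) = 32478 / 49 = 662.82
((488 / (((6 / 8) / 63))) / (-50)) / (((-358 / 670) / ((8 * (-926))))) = -10172902656 / 895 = -11366371.68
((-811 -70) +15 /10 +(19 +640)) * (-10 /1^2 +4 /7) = 2079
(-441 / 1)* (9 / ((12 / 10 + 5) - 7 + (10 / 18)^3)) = 14467005 / 2291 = 6314.71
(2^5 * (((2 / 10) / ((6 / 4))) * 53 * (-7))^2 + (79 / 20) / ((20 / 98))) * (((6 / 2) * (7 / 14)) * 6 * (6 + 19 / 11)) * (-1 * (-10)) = 54469245.25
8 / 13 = 0.62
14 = 14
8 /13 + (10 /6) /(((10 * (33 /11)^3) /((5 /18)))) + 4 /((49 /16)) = 3572369 /1857492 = 1.92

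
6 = 6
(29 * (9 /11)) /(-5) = -261 /55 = -4.75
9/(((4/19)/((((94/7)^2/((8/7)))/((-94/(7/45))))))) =-893/80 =-11.16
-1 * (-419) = 419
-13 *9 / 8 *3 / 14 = -3.13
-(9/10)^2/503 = -81/50300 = -0.00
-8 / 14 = -4 / 7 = -0.57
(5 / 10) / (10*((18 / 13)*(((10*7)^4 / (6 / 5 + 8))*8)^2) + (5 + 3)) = 6877 / 83013134400000110032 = 0.00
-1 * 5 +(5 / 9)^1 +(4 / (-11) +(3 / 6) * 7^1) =-1.31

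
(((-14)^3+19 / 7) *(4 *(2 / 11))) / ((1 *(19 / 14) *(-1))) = 307024 / 209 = 1469.01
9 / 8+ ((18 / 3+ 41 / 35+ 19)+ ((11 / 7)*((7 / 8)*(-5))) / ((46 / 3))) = 345803 / 12880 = 26.85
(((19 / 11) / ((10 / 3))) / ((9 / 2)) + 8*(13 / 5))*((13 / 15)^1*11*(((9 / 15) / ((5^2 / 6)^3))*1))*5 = 3230136 / 390625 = 8.27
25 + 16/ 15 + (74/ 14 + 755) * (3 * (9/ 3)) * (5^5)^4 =68518638610839846487/ 105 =652558462960379490.35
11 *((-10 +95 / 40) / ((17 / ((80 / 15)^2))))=-21472 / 153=-140.34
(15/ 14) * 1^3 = 15/ 14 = 1.07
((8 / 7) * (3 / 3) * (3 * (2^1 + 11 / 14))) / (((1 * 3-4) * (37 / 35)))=-2340 / 259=-9.03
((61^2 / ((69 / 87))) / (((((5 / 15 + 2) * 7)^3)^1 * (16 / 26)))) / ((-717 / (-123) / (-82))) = -63669655179 / 2586866212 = -24.61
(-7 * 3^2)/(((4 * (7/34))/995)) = -152235/2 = -76117.50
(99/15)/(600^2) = 11/600000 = 0.00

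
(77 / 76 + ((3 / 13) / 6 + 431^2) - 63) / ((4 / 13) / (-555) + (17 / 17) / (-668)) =-17004978400155 / 187853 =-90522793.89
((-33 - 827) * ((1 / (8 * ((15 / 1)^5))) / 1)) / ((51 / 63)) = -301 / 1721250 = -0.00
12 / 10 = 6 / 5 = 1.20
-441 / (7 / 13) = -819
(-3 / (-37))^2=9 / 1369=0.01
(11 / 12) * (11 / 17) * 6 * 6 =363 / 17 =21.35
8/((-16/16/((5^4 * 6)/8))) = -3750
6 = 6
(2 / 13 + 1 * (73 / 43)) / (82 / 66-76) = -34155 / 1379053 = -0.02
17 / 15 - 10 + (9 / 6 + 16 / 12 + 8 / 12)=-161 / 30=-5.37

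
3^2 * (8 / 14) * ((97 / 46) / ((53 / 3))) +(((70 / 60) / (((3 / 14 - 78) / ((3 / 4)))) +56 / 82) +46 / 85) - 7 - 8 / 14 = -744151596317 / 129536571780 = -5.74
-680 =-680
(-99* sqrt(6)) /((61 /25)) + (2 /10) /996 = 1 /4980-2475* sqrt(6) /61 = -99.38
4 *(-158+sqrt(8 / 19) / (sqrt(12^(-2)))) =-632+96 *sqrt(38) / 19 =-600.85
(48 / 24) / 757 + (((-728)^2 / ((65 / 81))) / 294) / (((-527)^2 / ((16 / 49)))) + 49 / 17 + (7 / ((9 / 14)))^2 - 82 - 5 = 143756417066504 / 4172229727785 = 34.46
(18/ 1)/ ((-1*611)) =-18/ 611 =-0.03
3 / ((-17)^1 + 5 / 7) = -7 / 38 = -0.18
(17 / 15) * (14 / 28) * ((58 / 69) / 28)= 493 / 28980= 0.02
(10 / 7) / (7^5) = 10 / 117649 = 0.00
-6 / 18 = -1 / 3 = -0.33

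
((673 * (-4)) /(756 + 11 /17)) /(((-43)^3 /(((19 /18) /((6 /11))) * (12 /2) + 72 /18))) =6429842 /9204286869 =0.00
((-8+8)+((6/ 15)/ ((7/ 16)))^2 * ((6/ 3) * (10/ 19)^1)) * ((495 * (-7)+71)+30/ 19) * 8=-23880.31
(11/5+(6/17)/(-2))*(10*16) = 5504/17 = 323.76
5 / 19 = 0.26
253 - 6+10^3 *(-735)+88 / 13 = -9551701 / 13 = -734746.23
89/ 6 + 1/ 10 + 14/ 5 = 266/ 15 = 17.73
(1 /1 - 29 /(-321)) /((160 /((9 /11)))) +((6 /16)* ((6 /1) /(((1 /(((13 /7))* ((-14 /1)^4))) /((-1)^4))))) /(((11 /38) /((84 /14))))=62658296169 /18832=3327224.73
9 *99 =891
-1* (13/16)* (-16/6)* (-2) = -13/3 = -4.33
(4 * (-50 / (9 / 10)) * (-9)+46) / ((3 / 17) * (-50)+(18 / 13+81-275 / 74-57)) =33460284 / 210065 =159.29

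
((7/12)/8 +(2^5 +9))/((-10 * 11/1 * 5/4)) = -3943/13200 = -0.30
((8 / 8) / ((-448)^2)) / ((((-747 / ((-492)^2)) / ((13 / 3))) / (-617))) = 13483301 / 3123456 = 4.32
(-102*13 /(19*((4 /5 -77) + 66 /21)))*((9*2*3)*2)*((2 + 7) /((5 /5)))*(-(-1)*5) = 225552600 /48583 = 4642.62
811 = 811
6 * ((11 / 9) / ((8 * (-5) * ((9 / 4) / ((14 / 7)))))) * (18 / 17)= -44 / 255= -0.17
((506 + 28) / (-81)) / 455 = -178 / 12285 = -0.01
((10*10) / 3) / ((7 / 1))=100 / 21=4.76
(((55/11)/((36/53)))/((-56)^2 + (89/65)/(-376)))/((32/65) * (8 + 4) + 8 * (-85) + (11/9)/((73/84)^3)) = -20470998455375/5862585381342443244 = -0.00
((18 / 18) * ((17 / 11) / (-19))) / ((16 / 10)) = -85 / 1672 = -0.05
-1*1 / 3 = -1 / 3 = -0.33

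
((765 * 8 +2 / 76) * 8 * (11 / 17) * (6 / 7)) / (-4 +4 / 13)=-4750889 / 646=-7354.32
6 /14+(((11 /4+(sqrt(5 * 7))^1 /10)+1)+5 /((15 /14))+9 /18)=sqrt(35) /10+785 /84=9.94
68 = 68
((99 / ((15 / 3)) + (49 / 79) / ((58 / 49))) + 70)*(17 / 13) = 35178491 / 297830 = 118.12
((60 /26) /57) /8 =5 /988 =0.01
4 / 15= 0.27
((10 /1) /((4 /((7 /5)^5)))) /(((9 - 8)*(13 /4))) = 33614 /8125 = 4.14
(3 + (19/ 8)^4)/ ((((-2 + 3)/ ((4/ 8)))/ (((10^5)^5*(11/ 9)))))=1914915771484375000000000000/ 9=212768419053819444444444400.00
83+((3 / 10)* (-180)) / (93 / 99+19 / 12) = 2279 / 37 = 61.59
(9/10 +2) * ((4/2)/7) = 29/35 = 0.83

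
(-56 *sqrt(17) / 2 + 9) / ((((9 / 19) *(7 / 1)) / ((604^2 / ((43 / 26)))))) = 180219104 / 301-720876416 *sqrt(17) / 387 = -7081496.98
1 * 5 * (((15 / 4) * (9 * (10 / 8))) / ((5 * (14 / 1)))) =675 / 224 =3.01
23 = 23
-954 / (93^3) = -106 / 89373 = -0.00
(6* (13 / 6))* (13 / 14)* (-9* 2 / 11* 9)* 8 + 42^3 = 5595264 / 77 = 72665.77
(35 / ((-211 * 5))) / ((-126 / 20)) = 10 / 1899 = 0.01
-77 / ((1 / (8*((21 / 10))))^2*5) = -543312 / 125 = -4346.50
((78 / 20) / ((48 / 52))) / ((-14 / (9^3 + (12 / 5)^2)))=-3104361 / 14000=-221.74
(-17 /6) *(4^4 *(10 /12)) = -5440 /9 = -604.44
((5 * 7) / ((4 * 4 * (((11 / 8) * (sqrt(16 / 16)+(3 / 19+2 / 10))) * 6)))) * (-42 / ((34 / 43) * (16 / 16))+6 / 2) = -236075 / 24123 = -9.79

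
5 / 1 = 5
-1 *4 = -4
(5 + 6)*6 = 66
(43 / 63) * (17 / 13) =731 / 819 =0.89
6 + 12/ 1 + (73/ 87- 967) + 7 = -81881/ 87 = -941.16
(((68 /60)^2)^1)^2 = 83521 /50625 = 1.65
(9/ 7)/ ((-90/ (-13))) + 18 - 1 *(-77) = 6663/ 70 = 95.19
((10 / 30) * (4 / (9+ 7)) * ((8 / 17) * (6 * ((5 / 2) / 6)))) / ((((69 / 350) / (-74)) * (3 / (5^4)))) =-80937500 / 10557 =-7666.71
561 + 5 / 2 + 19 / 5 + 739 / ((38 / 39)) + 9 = 126801 / 95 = 1334.75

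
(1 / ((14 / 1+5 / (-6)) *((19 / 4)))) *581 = 13944 / 1501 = 9.29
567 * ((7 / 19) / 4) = 3969 / 76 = 52.22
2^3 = 8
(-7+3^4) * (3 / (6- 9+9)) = 37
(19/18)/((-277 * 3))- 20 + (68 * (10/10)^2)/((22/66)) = 2752253/14958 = 184.00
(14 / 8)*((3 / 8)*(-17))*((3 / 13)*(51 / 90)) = -6069 / 4160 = -1.46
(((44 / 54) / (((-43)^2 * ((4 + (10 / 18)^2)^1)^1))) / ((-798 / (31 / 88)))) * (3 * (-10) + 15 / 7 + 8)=4309 / 4806201848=0.00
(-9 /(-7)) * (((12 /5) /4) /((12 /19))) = 1.22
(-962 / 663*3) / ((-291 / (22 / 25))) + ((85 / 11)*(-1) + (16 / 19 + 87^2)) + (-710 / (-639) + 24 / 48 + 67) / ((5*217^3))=11984024302939682731 / 1584742324784850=7562.13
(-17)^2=289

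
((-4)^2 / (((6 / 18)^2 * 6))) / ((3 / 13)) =104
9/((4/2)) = 9/2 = 4.50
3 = 3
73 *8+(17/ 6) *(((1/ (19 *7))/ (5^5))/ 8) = 11650800017/ 19950000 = 584.00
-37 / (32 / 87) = -3219 / 32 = -100.59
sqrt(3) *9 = 9 *sqrt(3) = 15.59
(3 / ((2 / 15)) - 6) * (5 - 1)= 66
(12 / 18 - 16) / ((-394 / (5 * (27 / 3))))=345 / 197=1.75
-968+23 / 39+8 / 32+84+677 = -32161 / 156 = -206.16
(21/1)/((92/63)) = 1323/92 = 14.38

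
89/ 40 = 2.22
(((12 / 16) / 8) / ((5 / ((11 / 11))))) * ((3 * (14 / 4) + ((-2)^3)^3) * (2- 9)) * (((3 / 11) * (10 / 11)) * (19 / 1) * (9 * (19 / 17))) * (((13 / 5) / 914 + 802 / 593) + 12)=437085584496477 / 10493158720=41654.34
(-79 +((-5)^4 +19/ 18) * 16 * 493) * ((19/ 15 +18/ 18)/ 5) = 60444146/ 27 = 2238672.07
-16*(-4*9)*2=1152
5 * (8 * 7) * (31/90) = 868/9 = 96.44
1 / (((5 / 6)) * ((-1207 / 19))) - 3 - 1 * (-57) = 325776 / 6035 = 53.98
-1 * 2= -2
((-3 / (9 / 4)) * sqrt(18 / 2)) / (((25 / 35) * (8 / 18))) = -63 / 5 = -12.60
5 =5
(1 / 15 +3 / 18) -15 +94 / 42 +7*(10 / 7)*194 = 134923 / 70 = 1927.47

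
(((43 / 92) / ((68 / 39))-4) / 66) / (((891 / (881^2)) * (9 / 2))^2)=-14064837438761587 / 6637753359864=-2118.92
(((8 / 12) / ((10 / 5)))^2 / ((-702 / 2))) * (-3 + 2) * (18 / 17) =2 / 5967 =0.00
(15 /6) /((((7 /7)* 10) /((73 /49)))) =73 /196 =0.37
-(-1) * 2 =2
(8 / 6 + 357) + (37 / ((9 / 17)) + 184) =5510 / 9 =612.22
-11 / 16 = -0.69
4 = 4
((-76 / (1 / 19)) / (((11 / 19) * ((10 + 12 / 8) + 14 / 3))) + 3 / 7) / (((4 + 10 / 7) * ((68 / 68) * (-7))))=1149111 / 283822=4.05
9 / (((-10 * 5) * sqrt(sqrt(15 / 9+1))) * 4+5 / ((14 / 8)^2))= 9 / (80 / 49- 200 * 6^(3 / 4) / 3)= -0.04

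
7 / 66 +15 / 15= 73 / 66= 1.11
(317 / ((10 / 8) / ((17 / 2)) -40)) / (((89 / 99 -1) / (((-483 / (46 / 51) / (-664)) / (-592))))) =-571390281 / 5326342400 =-0.11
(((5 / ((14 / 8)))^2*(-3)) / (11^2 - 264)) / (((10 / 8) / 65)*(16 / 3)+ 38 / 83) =149400 / 488873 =0.31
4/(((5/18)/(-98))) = -7056/5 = -1411.20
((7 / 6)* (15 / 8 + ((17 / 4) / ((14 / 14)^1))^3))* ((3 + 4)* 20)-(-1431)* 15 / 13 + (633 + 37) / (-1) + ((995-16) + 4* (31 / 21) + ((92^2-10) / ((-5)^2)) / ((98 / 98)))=1102836573 / 72800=15148.85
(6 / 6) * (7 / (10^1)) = 7 / 10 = 0.70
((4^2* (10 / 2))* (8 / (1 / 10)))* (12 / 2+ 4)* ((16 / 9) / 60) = 51200 / 27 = 1896.30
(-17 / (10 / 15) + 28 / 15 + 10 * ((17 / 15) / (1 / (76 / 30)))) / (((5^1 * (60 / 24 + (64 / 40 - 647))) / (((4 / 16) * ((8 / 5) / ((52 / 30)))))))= -457 / 1253655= -0.00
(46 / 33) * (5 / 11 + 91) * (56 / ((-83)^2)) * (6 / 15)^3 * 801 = 5535350016 / 104196125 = 53.12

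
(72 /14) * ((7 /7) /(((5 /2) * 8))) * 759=6831 /35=195.17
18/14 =9/7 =1.29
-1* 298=-298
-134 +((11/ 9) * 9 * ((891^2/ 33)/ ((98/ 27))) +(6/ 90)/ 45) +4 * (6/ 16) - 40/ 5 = 2406766549/ 33075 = 72766.94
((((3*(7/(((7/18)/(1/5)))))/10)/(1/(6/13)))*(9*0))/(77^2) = 0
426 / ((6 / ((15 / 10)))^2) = 213 / 8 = 26.62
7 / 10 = 0.70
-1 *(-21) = 21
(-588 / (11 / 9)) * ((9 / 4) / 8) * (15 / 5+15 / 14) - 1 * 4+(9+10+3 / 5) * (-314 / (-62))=-12429519 / 27280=-455.63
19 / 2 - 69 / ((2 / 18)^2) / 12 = -1825 / 4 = -456.25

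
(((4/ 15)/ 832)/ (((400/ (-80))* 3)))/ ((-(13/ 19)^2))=0.00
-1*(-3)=3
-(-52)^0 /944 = -1 /944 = -0.00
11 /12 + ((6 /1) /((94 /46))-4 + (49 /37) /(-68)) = -14779 /88689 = -0.17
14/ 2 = 7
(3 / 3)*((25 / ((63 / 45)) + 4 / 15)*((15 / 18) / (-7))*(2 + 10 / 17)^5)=-156917787136 / 626156937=-250.60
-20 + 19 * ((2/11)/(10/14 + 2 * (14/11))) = -4754/251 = -18.94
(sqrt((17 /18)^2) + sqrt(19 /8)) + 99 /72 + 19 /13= sqrt(38) /4 + 3539 /936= 5.32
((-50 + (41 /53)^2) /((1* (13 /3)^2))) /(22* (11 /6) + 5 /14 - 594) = 52454682 /11032041319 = 0.00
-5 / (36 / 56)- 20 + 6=-196 / 9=-21.78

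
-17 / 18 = -0.94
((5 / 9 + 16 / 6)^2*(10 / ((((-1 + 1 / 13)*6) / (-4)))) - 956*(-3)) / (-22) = -2145437 / 16038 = -133.77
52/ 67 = 0.78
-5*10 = -50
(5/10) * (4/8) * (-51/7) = -51/28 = -1.82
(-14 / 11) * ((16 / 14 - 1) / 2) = -1 / 11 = -0.09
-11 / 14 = -0.79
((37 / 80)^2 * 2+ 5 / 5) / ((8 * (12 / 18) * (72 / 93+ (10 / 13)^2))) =71810973 / 366387200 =0.20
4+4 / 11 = 48 / 11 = 4.36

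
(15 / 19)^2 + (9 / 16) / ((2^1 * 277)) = 1997649 / 3199904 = 0.62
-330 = -330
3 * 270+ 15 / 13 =10545 / 13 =811.15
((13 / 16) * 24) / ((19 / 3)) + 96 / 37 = 7977 / 1406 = 5.67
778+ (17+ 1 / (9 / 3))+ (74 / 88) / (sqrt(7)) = 37 * sqrt(7) / 308+ 2386 / 3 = 795.65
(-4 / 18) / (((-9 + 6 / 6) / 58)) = 29 / 18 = 1.61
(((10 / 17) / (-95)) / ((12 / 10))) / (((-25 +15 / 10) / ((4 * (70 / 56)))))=50 / 45543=0.00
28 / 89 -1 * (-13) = 13.31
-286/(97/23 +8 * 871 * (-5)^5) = 6578/500824903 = 0.00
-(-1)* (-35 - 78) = -113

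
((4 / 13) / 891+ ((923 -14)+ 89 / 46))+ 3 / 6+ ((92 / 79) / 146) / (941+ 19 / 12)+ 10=16012701764601875 / 17378002131633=921.44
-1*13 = -13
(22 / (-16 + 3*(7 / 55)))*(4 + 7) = -13310 / 859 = -15.49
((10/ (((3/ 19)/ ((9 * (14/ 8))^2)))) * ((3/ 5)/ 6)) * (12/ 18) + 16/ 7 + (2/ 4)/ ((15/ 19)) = 882247/ 840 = 1050.29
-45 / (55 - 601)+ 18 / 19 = 3561 / 3458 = 1.03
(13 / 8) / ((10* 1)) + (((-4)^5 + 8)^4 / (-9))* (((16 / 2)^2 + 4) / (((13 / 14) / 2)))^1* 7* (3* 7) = -7952942506552851973 / 3120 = -2549020034151555.12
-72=-72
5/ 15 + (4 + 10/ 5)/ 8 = 13/ 12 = 1.08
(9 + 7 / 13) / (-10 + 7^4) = 124 / 31083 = 0.00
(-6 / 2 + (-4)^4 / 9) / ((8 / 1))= 229 / 72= 3.18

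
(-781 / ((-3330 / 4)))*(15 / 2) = 781 / 111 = 7.04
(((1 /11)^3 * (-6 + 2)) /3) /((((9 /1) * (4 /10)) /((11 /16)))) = -5 /26136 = -0.00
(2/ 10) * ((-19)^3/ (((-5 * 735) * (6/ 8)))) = 27436/ 55125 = 0.50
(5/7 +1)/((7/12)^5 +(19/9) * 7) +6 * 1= 158133606/25857937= 6.12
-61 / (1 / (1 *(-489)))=29829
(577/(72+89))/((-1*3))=-577/483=-1.19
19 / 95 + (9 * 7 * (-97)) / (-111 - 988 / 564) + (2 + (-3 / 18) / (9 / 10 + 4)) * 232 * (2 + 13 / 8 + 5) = 15534614367 / 3895010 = 3988.34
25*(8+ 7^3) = 8775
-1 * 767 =-767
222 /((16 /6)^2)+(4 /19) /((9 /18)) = 31.64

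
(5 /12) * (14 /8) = 35 /48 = 0.73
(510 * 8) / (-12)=-340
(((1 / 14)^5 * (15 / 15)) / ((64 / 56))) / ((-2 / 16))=-1 / 76832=-0.00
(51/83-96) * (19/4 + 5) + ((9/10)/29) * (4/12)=-44770137/48140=-930.00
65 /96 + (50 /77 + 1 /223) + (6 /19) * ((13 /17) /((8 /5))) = 1.48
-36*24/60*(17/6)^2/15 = -578/75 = -7.71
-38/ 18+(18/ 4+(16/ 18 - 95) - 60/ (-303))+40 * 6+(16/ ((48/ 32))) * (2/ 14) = 1908895/ 12726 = 150.00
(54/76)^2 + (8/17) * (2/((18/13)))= 261713/220932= 1.18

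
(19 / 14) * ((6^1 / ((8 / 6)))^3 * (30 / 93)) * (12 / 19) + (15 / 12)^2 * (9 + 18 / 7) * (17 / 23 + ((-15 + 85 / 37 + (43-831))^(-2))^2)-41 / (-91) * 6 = 32999141118583640390618013 / 799729246784229453456128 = 41.26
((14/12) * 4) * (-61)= -854/3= -284.67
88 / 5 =17.60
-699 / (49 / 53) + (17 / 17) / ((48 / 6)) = -296327 / 392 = -755.94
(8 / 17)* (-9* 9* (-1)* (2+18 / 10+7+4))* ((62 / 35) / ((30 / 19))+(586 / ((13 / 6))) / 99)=4624602768 / 2127125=2174.11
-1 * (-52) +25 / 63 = 3301 / 63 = 52.40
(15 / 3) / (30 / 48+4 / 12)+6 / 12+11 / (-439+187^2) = 2270474 / 397095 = 5.72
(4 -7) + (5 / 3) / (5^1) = -8 / 3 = -2.67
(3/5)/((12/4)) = 1/5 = 0.20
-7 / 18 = -0.39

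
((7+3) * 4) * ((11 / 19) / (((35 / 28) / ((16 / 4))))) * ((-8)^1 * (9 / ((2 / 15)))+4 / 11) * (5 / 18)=-1899520 / 171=-11108.30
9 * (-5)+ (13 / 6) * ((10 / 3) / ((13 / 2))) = -395 / 9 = -43.89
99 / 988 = 0.10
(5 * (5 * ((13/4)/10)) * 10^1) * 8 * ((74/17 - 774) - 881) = -1072920.59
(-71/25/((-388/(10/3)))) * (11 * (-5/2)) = -781/1164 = -0.67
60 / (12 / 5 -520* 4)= -75 / 2597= -0.03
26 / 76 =13 / 38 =0.34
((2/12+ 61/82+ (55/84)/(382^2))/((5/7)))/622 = 152539973/74427076960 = 0.00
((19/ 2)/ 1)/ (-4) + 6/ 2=5/ 8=0.62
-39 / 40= -0.98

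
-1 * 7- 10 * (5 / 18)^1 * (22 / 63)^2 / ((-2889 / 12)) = -240746861 / 34399323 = -7.00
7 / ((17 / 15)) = 105 / 17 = 6.18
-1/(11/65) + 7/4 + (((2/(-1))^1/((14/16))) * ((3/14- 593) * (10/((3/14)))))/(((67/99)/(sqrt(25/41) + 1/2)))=963926013/20636 + 219093600 * sqrt(41)/19229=119667.55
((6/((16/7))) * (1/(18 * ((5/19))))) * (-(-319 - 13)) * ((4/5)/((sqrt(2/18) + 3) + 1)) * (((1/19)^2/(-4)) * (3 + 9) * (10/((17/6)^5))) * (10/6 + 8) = -262035648/1753523395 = -0.15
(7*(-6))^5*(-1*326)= 42605341632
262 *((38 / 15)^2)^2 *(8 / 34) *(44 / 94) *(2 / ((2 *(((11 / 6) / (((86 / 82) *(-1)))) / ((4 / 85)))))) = -1503433099264 / 46988690625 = -32.00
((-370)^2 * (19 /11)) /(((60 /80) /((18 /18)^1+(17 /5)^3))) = 190608608 /15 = 12707240.53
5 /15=1 /3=0.33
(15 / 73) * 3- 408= -29739 / 73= -407.38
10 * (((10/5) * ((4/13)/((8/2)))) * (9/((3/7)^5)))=336140/351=957.66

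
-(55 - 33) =-22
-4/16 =-1/4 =-0.25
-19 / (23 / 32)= -608 / 23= -26.43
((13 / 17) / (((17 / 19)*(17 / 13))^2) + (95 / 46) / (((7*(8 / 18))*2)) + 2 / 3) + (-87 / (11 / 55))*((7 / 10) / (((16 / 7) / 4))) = -5829967233061 / 10972654896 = -531.32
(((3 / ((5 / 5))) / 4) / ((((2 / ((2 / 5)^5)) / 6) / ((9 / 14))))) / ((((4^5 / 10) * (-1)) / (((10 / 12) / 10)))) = -27 / 2240000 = -0.00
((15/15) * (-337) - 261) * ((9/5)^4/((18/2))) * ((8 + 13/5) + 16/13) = -25787646/3125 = -8252.05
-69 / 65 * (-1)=69 / 65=1.06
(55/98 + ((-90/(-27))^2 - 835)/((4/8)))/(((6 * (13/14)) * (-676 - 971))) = 1452845/8093358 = 0.18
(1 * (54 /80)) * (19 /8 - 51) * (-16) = 525.15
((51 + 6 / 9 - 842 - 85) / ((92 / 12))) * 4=-10504 / 23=-456.70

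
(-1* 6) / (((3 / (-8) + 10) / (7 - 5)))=-96 / 77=-1.25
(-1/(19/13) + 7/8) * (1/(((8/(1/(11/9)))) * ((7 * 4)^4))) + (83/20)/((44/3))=0.28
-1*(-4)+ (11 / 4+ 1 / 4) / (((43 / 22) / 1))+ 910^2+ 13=35609097 / 43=828118.53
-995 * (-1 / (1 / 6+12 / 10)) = 29850 / 41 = 728.05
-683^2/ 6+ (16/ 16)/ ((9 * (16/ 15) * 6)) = -22391467/ 288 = -77748.15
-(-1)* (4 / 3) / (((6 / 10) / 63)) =140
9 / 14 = 0.64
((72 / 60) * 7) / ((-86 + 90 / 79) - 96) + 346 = 12357461 / 35720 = 345.95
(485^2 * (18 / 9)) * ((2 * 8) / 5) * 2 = 3010880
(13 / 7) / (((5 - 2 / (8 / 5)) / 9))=156 / 35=4.46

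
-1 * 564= -564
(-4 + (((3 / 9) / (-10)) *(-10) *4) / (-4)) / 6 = -13 / 18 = -0.72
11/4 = 2.75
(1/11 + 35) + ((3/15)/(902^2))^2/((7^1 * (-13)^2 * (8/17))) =5495858087585465617/156617717521865600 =35.09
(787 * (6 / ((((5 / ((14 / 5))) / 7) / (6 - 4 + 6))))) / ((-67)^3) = -3702048 / 7519075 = -0.49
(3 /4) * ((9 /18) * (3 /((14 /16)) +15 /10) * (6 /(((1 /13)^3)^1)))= 1364337 /56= 24363.16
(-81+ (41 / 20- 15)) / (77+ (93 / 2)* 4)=-1879 / 5260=-0.36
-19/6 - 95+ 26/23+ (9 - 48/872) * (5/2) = -561622/7521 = -74.67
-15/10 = -1.50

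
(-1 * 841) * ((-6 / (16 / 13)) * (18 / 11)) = 295191 / 44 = 6708.89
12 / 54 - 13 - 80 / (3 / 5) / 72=-395 / 27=-14.63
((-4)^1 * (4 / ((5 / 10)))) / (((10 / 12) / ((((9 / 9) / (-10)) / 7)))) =96 / 175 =0.55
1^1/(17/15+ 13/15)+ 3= 7/2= 3.50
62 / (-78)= -31 / 39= -0.79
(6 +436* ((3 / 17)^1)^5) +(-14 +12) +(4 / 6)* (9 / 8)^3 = 5.02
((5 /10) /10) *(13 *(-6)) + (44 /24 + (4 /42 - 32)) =-33.97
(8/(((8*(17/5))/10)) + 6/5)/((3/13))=4576/255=17.95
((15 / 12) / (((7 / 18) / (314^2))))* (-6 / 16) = -3327615 / 28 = -118843.39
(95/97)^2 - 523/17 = -4767482/159953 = -29.81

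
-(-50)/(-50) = -1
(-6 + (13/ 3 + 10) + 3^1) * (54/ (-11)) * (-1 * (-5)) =-3060/ 11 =-278.18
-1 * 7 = -7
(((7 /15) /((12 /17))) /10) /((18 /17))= 2023 /32400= 0.06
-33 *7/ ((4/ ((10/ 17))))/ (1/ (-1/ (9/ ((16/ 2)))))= 1540/ 51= 30.20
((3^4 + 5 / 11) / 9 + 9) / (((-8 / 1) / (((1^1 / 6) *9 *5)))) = -8935 / 528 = -16.92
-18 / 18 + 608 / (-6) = -307 / 3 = -102.33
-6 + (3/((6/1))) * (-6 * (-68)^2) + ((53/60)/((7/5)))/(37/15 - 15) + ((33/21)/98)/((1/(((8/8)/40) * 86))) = -17898199503/1289680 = -13878.02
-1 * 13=-13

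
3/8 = 0.38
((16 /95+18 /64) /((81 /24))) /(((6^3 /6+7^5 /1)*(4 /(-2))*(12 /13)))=-17771 /4147420320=-0.00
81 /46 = 1.76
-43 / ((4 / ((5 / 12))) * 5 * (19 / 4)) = -43 / 228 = -0.19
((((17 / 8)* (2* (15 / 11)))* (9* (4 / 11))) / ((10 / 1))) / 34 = 27 / 484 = 0.06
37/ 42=0.88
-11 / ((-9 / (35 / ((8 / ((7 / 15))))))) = 539 / 216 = 2.50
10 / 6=5 / 3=1.67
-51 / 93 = -17 / 31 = -0.55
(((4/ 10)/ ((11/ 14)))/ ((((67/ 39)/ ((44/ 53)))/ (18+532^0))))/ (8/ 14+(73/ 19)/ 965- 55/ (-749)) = 16281744024/ 2260080113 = 7.20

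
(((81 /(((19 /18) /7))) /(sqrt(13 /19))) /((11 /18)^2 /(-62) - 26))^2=42032432808624384 /67409057330407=623.54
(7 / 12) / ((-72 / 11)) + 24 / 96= 139 / 864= 0.16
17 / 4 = 4.25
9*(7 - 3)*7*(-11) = -2772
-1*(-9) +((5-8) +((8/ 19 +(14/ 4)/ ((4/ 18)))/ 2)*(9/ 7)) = 17445/ 1064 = 16.40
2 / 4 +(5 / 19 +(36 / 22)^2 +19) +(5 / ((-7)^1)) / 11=720191 / 32186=22.38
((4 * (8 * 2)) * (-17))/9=-1088/9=-120.89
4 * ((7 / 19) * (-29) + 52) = 3140 / 19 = 165.26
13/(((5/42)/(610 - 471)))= 75894/5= 15178.80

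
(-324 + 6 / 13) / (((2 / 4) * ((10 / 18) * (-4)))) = 18927 / 65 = 291.18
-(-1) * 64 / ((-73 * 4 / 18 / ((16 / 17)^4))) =-18874368 / 6097033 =-3.10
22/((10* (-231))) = -1/105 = -0.01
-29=-29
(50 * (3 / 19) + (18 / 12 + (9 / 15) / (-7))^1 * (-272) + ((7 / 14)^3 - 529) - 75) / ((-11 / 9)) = 46954287 / 58520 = 802.36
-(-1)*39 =39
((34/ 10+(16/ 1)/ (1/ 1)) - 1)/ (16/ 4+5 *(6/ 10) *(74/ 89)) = 4094/ 1445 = 2.83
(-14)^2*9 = 1764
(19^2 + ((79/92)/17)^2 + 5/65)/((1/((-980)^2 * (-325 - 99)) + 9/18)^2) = 118996910161034421640320000/82389693543496657958653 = 1444.32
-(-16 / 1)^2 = -256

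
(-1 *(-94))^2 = 8836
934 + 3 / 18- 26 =908.17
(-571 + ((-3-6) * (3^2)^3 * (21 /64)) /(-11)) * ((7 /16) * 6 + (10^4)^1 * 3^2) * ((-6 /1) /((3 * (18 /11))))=63410569421 /1536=41282922.80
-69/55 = -1.25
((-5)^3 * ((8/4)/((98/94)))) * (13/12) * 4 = -152750/147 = -1039.12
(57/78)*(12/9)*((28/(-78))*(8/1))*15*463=-9852640/507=-19433.21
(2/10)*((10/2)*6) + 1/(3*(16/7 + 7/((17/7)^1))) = 6.06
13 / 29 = 0.45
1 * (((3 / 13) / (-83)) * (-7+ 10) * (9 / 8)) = -81 / 8632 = -0.01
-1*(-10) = 10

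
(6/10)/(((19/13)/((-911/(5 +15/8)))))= -284232/5225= -54.40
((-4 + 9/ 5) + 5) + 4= 34/ 5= 6.80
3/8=0.38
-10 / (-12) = 5 / 6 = 0.83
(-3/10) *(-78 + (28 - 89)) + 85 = 1267/10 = 126.70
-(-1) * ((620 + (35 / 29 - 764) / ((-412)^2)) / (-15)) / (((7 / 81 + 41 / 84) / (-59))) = 34032573213849 / 8017645660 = 4244.71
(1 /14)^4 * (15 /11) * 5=75 /422576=0.00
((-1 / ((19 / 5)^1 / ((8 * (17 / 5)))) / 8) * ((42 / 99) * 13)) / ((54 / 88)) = -12376 / 1539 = -8.04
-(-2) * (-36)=-72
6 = 6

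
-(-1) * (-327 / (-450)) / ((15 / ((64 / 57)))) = 3488 / 64125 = 0.05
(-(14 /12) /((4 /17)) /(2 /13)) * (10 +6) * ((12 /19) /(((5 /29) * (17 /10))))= -21112 /19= -1111.16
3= 3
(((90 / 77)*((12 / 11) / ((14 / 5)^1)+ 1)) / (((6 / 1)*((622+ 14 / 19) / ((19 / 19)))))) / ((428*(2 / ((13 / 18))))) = 1235 / 3367292544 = 0.00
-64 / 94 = -32 / 47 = -0.68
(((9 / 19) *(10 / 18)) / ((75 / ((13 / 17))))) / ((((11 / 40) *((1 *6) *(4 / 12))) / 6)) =104 / 3553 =0.03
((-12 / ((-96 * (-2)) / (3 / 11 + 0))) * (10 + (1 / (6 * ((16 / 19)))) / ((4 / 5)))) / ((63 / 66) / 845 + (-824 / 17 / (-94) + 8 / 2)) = -2656734925 / 68699646976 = -0.04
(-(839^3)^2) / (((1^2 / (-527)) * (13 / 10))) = 1838156059313389524470 / 13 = 141396619947183809574.62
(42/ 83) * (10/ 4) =105/ 83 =1.27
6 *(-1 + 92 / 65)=162 / 65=2.49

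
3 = 3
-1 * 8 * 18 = -144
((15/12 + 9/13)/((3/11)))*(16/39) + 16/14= 43276/10647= 4.06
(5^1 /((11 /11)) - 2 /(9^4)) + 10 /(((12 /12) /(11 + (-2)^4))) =1804273 /6561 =275.00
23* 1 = 23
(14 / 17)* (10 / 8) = 35 / 34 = 1.03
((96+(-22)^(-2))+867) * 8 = 932186 / 121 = 7704.02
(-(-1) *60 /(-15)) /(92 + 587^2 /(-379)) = 1516 /309701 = 0.00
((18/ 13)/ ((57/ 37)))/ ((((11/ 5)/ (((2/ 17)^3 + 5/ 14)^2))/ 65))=1689848262975/ 494385688258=3.42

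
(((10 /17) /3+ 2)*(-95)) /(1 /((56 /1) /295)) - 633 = -2023865 /3009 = -672.60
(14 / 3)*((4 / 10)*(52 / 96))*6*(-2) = -182 / 15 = -12.13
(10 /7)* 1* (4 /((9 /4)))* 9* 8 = 1280 /7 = 182.86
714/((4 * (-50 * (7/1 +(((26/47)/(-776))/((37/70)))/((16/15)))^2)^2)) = 0.00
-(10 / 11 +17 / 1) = -197 / 11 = -17.91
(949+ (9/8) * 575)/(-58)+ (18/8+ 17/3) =-19.60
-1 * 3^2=-9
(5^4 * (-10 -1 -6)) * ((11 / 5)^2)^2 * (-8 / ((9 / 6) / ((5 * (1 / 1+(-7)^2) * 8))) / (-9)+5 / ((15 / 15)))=-7998305095 / 27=-296233522.04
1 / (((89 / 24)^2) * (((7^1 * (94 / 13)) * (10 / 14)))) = 3744 / 1861435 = 0.00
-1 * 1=-1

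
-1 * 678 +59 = -619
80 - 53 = 27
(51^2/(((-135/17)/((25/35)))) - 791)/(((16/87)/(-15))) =2340735/28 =83597.68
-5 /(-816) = 5 /816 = 0.01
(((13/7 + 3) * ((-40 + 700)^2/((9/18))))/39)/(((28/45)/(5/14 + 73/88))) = 922704750/4459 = 206930.87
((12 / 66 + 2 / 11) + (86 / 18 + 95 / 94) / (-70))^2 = 33493758169 / 424348016400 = 0.08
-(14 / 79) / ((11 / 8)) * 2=-224 / 869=-0.26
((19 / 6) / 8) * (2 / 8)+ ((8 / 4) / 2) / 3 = 83 / 192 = 0.43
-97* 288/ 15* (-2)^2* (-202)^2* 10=-3039734784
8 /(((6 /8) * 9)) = 1.19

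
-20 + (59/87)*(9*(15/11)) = -3725/319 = -11.68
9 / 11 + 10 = 119 / 11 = 10.82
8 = 8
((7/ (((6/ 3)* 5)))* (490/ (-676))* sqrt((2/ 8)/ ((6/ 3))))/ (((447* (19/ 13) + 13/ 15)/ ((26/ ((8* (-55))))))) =1029* sqrt(2)/ 89805056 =0.00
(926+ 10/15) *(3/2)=1390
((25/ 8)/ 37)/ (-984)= -25/ 291264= -0.00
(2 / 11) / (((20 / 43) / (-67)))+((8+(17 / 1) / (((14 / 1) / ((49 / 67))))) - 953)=-3575566 / 3685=-970.30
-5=-5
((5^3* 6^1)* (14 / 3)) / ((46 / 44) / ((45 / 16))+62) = 866250 / 15437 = 56.12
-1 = -1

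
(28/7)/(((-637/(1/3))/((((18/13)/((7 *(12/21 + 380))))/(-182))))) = 1/167292762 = 0.00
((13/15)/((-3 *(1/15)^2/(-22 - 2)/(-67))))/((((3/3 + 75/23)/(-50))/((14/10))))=12019800/7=1717114.29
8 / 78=4 / 39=0.10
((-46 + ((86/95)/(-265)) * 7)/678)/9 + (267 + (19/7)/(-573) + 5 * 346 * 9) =1626356216750438/102693532725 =15836.99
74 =74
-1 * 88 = -88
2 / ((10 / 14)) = 14 / 5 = 2.80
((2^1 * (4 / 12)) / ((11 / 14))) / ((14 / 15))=10 / 11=0.91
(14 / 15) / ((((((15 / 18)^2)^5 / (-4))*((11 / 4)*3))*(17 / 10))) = -3009871872 / 1826171875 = -1.65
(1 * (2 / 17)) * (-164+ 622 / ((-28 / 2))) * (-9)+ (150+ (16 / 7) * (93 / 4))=50436 / 119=423.83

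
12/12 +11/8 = 19/8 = 2.38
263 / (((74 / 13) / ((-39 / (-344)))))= 133341 / 25456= 5.24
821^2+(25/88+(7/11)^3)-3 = 7177162393/10648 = 674038.54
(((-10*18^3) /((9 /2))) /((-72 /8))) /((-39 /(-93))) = 44640 /13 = 3433.85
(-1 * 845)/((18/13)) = -10985/18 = -610.28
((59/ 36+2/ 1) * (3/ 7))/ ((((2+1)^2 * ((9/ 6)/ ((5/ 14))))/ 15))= 0.62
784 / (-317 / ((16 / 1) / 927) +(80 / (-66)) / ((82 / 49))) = -0.04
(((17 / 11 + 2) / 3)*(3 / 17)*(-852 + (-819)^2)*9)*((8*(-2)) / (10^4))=-235138059 / 116875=-2011.88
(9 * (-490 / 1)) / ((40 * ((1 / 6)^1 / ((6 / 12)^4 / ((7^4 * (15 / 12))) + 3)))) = -3889647 / 1960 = -1984.51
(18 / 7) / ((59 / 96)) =1728 / 413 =4.18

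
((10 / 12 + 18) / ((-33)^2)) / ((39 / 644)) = 36386 / 127413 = 0.29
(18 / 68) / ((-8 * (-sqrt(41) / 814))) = 3663 * sqrt(41) / 5576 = 4.21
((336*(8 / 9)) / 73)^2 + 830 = 40610446 / 47961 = 846.74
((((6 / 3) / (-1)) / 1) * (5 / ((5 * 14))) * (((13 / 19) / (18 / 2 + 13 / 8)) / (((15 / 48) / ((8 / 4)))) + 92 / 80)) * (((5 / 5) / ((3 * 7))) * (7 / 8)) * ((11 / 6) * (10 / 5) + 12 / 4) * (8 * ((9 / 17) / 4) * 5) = -50457 / 153748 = -0.33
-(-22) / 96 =11 / 48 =0.23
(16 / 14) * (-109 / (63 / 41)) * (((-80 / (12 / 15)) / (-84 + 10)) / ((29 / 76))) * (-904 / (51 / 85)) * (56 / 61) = 4912610816000 / 12370617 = 397119.30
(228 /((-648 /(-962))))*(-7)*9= -63973 /3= -21324.33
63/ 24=21/ 8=2.62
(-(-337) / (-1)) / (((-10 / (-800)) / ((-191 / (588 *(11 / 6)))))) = 2574680 / 539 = 4776.77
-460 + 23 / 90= -41377 / 90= -459.74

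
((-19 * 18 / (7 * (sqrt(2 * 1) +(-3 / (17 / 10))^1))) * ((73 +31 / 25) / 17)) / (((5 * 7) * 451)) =5395392 * sqrt(2) / 444742375 +1904256 / 88948475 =0.04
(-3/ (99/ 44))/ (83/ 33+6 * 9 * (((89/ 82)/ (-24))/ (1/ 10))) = 7216/ 118553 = 0.06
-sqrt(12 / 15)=-0.89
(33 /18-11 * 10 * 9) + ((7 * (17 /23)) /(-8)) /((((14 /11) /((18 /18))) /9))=-1095985 /1104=-992.74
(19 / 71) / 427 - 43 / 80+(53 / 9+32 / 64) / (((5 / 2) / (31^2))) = 53596013081 / 21828240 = 2455.35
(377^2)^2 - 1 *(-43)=20200652684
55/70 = 11/14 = 0.79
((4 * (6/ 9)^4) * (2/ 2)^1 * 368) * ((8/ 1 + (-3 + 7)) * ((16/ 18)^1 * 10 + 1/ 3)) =7819264/ 243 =32178.04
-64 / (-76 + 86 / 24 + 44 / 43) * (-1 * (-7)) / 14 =16512 / 36839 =0.45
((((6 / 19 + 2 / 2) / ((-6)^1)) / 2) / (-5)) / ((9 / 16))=20 / 513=0.04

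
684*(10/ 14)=3420/ 7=488.57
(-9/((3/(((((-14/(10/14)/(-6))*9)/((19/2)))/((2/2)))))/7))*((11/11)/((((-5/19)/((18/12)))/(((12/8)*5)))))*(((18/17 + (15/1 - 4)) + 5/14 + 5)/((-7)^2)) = 67149/68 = 987.49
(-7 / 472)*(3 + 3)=-21 / 236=-0.09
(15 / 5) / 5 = 3 / 5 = 0.60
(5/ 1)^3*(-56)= -7000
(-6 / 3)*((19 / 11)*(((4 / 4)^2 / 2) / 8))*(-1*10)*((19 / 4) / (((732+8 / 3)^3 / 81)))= 10935 / 5219636224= 0.00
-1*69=-69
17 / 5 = 3.40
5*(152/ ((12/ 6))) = 380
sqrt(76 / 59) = 2 * sqrt(1121) / 59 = 1.13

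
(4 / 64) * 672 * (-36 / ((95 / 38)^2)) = -6048 / 25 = -241.92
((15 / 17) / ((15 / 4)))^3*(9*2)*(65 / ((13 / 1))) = 5760 / 4913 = 1.17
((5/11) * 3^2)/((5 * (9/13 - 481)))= -117/68684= -0.00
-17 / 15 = -1.13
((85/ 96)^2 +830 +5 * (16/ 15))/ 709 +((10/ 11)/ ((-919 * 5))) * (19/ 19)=77883418325/ 66053661696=1.18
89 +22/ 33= 89.67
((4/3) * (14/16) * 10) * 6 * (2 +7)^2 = 5670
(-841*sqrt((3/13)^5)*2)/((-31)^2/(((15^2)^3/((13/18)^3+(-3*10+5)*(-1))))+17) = -1005619232250000*sqrt(39)/2481411207207049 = -2.53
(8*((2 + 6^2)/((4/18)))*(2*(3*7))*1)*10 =574560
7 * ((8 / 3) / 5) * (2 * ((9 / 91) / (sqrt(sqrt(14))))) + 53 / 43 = 24 * 14^(3 / 4) / 455 + 53 / 43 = 1.61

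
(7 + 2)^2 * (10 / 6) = 135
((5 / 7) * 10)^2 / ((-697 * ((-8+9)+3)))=-625 / 34153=-0.02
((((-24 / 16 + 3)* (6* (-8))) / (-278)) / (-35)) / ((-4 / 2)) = 18 / 4865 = 0.00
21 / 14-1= 1 / 2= 0.50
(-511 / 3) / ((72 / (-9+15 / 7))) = 146 / 9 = 16.22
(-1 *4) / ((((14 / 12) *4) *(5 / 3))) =-18 / 35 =-0.51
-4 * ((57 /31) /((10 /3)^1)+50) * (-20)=4044.13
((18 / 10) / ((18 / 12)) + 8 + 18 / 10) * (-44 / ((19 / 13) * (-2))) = 3146 / 19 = 165.58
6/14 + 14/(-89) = 169/623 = 0.27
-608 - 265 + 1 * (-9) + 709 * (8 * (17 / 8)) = 11171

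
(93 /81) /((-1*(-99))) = 31 /2673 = 0.01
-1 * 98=-98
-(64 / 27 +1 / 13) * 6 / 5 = -1718 / 585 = -2.94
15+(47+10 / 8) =253 / 4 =63.25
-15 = -15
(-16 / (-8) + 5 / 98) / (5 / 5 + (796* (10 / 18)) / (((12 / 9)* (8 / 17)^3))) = 154368 / 239608579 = 0.00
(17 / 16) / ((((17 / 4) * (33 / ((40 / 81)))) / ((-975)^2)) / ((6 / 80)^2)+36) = 359125 / 12185952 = 0.03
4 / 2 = 2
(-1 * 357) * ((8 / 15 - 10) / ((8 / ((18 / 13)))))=76041 / 130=584.93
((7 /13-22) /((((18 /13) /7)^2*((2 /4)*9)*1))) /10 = -19747 /1620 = -12.19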